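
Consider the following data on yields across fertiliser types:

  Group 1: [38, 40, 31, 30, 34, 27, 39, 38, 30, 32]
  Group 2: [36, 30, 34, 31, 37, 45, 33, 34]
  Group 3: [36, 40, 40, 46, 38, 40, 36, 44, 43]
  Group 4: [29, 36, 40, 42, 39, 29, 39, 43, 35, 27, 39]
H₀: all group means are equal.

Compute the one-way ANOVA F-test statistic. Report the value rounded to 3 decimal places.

Group means [33.90, 35.00, 40.33, 36.18], grand mean 36.316
SSB = Σnᵢ(x̄ᵢ−x̄)² = 217.674; SSW = ΣΣ(x−x̄ᵢ)² = 742.536
MSB = 217.674/3 = 72.5581; MSW = 742.536/34 = 21.8393
F = MSB/MSW = 3.3224
df = (3, 34)

test statistic = 3.322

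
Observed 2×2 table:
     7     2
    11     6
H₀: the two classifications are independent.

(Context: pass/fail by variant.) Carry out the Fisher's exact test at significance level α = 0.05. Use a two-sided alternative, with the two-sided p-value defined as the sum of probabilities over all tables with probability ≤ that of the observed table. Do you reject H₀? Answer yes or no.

Margins: r₁=9, r₂=17, c₁=18, c₂=8, n=26
p_obs = C(9,7)·C(17,11)/C(26,18); sum pmf over tables with pmf ≤ p_obs
p-value (two-sided) = 0.66729
At α=0.05: p ≥ α → fail to reject H₀

reject H₀: no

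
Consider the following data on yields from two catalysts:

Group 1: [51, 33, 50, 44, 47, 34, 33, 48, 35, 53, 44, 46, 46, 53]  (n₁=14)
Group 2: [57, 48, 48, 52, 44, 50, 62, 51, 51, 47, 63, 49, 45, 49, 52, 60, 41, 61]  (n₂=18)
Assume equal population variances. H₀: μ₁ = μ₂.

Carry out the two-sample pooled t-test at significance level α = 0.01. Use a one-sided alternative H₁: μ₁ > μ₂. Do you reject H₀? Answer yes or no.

x̄₁=44.071, s₁=7.353, n₁=14
x̄₂=51.667, s₂=6.435, n₂=18
s_p² = [13·7.353² + 17·6.435²]/30 = 46.8976
SE = √(s_p²·(1/14+1/18)) = 2.4403
t = (44.071−51.667)/2.4403 = -3.1124
df = 30
p-value (one-sided, H₁ greater) = 0.99797
At α=0.01: p ≥ α → fail to reject H₀

reject H₀: no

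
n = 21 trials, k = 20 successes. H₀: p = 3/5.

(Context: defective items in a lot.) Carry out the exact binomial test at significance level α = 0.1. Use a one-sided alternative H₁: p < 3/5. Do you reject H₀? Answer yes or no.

reject H₀: no

Exact binomial: n=21, k=20, p₀=3/5=0.6000
P(X≤20) from Σ C(n,i)·p₀^i·(1−p₀)^(n−i)
p-value (one-sided, H₁ less) = 0.99998
At α=0.1: p ≥ α → fail to reject H₀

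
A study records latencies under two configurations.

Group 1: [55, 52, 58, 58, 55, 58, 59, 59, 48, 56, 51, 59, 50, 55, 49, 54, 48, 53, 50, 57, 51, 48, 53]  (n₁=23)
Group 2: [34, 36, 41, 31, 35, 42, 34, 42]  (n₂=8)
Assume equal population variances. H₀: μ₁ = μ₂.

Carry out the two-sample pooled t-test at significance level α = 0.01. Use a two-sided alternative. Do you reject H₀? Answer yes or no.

reject H₀: yes

x̄₁=53.739, s₁=3.852, n₁=23
x̄₂=36.875, s₂=4.224, n₂=8
s_p² = [22·3.852² + 7·4.224²]/29 = 15.5624
SE = √(s_p²·(1/23+1/8)) = 1.6192
t = (53.739−36.875)/1.6192 = 10.4149
df = 29
p-value (two-sided) = 0.00000
At α=0.01: p < α → reject H₀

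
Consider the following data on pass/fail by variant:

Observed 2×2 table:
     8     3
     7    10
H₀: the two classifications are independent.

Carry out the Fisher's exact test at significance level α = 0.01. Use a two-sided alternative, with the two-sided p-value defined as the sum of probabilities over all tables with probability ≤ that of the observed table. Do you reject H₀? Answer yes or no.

reject H₀: no

Margins: r₁=11, r₂=17, c₁=15, c₂=13, n=28
p_obs = C(11,8)·C(17,7)/C(28,15); sum pmf over tables with pmf ≤ p_obs
p-value (two-sided) = 0.13673
At α=0.01: p ≥ α → fail to reject H₀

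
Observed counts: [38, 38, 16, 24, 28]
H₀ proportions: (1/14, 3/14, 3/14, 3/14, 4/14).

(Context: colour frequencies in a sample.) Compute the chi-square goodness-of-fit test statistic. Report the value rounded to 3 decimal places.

n = 144; E_i = n·p_i = [10.29, 30.86, 30.86, 30.86, 41.14]
χ² = (38−10.29)²/10.29 + (38−30.86)²/30.86 + (16−30.86)²/30.86 + (24−30.86)²/30.86 + (28−41.14)²/41.14 = 89.2037
df = 4

test statistic = 89.204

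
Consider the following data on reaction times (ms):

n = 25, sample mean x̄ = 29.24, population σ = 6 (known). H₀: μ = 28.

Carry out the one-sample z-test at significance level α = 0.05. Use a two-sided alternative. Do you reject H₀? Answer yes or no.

reject H₀: no

SE = σ/√n = 6/√25 = 1.2000
z = (x̄−μ₀)/SE = (29.24−28)/1.2000 = 1.0333
p-value (two-sided) = 0.30145
At α=0.05: p ≥ α → fail to reject H₀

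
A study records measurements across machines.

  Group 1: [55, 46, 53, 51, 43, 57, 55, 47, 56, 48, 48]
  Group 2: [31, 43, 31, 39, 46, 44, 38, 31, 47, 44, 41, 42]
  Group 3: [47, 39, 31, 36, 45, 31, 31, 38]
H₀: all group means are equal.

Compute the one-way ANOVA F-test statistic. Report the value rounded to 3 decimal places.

Group means [50.82, 39.75, 37.25], grand mean 43.032
SSB = Σnᵢ(x̄ᵢ−x̄)² = 1063.581; SSW = ΣΣ(x−x̄ᵢ)² = 875.386
MSB = 1063.581/2 = 531.7907; MSW = 875.386/28 = 31.2638
F = MSB/MSW = 17.0098
df = (2, 28)

test statistic = 17.010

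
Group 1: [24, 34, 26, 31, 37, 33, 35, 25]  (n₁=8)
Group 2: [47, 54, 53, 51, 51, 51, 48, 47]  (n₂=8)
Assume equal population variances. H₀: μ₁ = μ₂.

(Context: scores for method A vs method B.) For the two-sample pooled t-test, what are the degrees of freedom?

df = n₁ + n₂ − 2 = 8 + 8 − 2 = 14

degrees of freedom = 14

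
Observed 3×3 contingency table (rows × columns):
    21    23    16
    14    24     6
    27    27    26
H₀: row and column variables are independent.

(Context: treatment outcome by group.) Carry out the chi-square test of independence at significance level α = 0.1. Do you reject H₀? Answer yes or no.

reject H₀: no

Row totals [60, 44, 80], col totals [62, 74, 48], n=184
χ² = (21−20.22)²/20.22 + (23−24.13)²/24.13 + (16−15.65)²/15.65 + (14−14.83)²/14.83 + (24−17.70)²/17.70 + (6−11.48)²/11.48 + (27−26.96)²/26.96 + (27−32.17)²/32.17 + (26−20.87)²/20.87 = 7.0910
df = 4
p-value (upper-tail) = 0.13116
At α=0.1: p ≥ α → fail to reject H₀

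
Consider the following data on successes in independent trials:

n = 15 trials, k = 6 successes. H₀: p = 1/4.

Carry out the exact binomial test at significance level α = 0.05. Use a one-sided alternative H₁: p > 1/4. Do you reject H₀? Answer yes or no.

reject H₀: no

Exact binomial: n=15, k=6, p₀=1/4=0.2500
P(X≥6) from Σ C(n,i)·p₀^i·(1−p₀)^(n−i)
p-value (one-sided, H₁ greater) = 0.14837
At α=0.05: p ≥ α → fail to reject H₀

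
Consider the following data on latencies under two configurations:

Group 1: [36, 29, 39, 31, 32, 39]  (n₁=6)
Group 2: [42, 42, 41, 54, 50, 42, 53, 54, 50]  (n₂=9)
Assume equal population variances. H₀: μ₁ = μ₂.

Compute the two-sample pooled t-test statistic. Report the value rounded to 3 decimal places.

test statistic = -4.824

x̄₁=34.333, s₁=4.274, n₁=6
x̄₂=47.556, s₂=5.703, n₂=9
s_p² = [5·4.274² + 8·5.703²]/13 = 27.0427
SE = √(s_p²·(1/6+1/9)) = 2.7408
t = (34.333−47.556)/2.7408 = -4.8243
df = 13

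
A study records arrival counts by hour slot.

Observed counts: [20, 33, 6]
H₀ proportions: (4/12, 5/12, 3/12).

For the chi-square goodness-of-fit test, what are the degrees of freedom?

degrees of freedom = 2

df = k − 1 = 3 − 1 = 2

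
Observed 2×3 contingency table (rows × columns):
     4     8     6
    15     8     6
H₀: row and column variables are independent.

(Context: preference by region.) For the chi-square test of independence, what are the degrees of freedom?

df = (r−1)(c−1) = (2−1)·(3−1) = 2

degrees of freedom = 2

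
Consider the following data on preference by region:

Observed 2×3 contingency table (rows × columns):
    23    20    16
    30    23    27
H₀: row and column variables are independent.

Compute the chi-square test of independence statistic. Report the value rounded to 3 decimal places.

Row totals [59, 80], col totals [53, 43, 43], n=139
χ² = (23−22.50)²/22.50 + (20−18.25)²/18.25 + (16−18.25)²/18.25 + (30−30.50)²/30.50 + (23−24.75)²/24.75 + (27−24.75)²/24.75 = 0.7932
df = 2

test statistic = 0.793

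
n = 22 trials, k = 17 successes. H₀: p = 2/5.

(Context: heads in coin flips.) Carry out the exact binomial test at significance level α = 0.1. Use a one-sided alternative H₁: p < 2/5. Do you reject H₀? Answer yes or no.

reject H₀: no

Exact binomial: n=22, k=17, p₀=2/5=0.4000
P(X≤17) from Σ C(n,i)·p₀^i·(1−p₀)^(n−i)
p-value (one-sided, H₁ less) = 0.99992
At α=0.1: p ≥ α → fail to reject H₀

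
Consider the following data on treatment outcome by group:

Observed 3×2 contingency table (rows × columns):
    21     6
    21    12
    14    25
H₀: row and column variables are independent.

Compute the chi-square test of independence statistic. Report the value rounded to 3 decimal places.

test statistic = 12.397

Row totals [27, 33, 39], col totals [56, 43], n=99
χ² = (21−15.27)²/15.27 + (6−11.73)²/11.73 + (21−18.67)²/18.67 + (12−14.33)²/14.33 + (14−22.06)²/22.06 + (25−16.94)²/16.94 = 12.3971
df = 2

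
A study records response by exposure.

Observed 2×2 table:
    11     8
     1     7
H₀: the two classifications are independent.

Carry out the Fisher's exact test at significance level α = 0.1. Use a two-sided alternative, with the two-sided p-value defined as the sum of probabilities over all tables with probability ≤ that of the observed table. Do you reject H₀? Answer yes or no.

reject H₀: yes

Margins: r₁=19, r₂=8, c₁=12, c₂=15, n=27
p_obs = C(19,11)·C(8,1)/C(27,12); sum pmf over tables with pmf ≤ p_obs
p-value (two-sided) = 0.04326
At α=0.1: p < α → reject H₀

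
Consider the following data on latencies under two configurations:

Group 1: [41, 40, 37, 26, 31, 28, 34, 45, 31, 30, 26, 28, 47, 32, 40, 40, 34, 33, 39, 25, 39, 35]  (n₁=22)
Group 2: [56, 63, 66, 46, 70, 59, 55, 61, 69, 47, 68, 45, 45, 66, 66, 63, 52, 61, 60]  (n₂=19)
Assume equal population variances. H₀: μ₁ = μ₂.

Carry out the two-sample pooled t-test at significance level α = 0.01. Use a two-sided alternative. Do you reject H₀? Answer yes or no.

x̄₁=34.591, s₁=6.246, n₁=22
x̄₂=58.842, s₂=8.395, n₂=19
s_p² = [21·6.246² + 18·8.395²]/39 = 53.5345
SE = √(s_p²·(1/22+1/19)) = 2.2915
t = (34.591−58.842)/2.2915 = -10.5831
df = 39
p-value (two-sided) = 0.00000
At α=0.01: p < α → reject H₀

reject H₀: yes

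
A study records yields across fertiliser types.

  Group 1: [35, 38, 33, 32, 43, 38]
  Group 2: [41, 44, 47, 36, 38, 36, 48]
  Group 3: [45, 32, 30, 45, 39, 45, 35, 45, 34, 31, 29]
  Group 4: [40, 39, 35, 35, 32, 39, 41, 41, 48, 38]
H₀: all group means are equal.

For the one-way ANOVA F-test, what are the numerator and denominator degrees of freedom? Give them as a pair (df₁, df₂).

k = 4 groups, N = 34 total
df = (k−1, N−k) = (4−1, 34−4) = (3, 30)

degrees of freedom = [3, 30]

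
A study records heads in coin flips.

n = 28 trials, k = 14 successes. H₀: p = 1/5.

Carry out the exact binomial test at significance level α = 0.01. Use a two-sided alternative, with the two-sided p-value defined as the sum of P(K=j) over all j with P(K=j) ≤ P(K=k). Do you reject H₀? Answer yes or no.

reject H₀: yes

Exact binomial: n=28, k=14, p₀=1/5=0.2000
P(X=j) = C(n,j)·p₀^j·(1−p₀)^(n−j); p = Σ P(X=j) over j with P(X=j) ≤ P(X=14)
p-value (two-sided) = 0.00037
At α=0.01: p < α → reject H₀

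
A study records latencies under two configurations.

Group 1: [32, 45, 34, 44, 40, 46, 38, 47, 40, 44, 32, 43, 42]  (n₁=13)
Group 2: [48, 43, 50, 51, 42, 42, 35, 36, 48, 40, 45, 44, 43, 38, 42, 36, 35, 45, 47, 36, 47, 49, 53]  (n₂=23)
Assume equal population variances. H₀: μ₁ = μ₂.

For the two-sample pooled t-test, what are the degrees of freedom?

degrees of freedom = 34

df = n₁ + n₂ − 2 = 13 + 23 − 2 = 34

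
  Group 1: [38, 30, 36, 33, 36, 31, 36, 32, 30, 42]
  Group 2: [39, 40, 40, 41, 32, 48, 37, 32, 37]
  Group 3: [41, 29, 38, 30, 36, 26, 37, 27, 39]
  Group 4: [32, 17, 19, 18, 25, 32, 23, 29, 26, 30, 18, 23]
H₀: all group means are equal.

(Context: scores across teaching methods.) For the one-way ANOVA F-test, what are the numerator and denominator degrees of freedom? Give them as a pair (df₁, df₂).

degrees of freedom = [3, 36]

k = 4 groups, N = 40 total
df = (k−1, N−k) = (4−1, 40−4) = (3, 36)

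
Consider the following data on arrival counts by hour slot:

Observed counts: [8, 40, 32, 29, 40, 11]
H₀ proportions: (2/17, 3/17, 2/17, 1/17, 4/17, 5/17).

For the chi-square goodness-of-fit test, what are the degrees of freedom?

degrees of freedom = 5

df = k − 1 = 6 − 1 = 5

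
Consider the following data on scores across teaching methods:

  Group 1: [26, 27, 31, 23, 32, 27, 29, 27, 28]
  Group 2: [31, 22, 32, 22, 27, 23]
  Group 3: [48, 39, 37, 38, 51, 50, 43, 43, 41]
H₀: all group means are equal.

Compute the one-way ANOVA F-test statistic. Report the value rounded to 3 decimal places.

test statistic = 41.223

Group means [27.78, 26.17, 43.33], grand mean 33.208
SSB = Σnᵢ(x̄ᵢ−x̄)² = 1485.569; SSW = ΣΣ(x−x̄ᵢ)² = 378.389
MSB = 1485.569/2 = 742.7847; MSW = 378.389/21 = 18.0185
F = MSB/MSW = 41.2234
df = (2, 21)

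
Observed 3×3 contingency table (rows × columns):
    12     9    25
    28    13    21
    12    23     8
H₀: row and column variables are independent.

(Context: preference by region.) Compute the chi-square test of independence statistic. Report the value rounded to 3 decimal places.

test statistic = 22.916

Row totals [46, 62, 43], col totals [52, 45, 54], n=151
χ² = (12−15.84)²/15.84 + (9−13.71)²/13.71 + (25−16.45)²/16.45 + (28−21.35)²/21.35 + (13−18.48)²/18.48 + (21−22.17)²/22.17 + (12−14.81)²/14.81 + (23−12.81)²/12.81 + (8−15.38)²/15.38 = 22.9157
df = 4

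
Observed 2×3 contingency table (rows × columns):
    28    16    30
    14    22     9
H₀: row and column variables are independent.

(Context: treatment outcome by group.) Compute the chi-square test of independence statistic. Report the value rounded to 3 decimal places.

Row totals [74, 45], col totals [42, 38, 39], n=119
χ² = (28−26.12)²/26.12 + (16−23.63)²/23.63 + (30−24.25)²/24.25 + (14−15.88)²/15.88 + (22−14.37)²/14.37 + (9−14.75)²/14.75 = 10.4767
df = 2

test statistic = 10.477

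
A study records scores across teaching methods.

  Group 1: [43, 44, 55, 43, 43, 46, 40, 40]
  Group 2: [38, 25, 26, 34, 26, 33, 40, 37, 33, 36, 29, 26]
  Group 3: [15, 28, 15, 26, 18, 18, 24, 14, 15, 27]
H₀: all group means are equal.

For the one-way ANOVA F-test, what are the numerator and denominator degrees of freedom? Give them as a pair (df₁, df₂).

k = 3 groups, N = 30 total
df = (k−1, N−k) = (3−1, 30−3) = (2, 27)

degrees of freedom = [2, 27]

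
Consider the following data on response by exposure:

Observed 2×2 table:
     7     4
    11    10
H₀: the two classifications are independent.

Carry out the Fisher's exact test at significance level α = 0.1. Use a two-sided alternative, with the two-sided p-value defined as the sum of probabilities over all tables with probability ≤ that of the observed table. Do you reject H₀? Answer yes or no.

reject H₀: no

Margins: r₁=11, r₂=21, c₁=18, c₂=14, n=32
p_obs = C(11,7)·C(21,11)/C(32,18); sum pmf over tables with pmf ≤ p_obs
p-value (two-sided) = 0.71195
At α=0.1: p ≥ α → fail to reject H₀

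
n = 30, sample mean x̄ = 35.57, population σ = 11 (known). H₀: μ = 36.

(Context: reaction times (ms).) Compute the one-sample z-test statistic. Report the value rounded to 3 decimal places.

test statistic = -0.214

SE = σ/√n = 11/√30 = 2.0083
z = (x̄−μ₀)/SE = (35.57−36)/2.0083 = -0.2141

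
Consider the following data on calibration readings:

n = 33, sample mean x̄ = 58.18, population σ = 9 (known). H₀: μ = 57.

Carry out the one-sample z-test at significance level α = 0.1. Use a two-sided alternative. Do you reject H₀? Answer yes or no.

reject H₀: no

SE = σ/√n = 9/√33 = 1.5667
z = (x̄−μ₀)/SE = (58.18−57)/1.5667 = 0.7532
p-value (two-sided) = 0.45134
At α=0.1: p ≥ α → fail to reject H₀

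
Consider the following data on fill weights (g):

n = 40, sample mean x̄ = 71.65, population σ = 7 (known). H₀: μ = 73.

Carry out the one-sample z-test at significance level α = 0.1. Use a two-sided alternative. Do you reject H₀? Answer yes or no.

SE = σ/√n = 7/√40 = 1.1068
z = (x̄−μ₀)/SE = (71.65−73)/1.1068 = -1.2197
p-value (two-sided) = 0.22257
At α=0.1: p ≥ α → fail to reject H₀

reject H₀: no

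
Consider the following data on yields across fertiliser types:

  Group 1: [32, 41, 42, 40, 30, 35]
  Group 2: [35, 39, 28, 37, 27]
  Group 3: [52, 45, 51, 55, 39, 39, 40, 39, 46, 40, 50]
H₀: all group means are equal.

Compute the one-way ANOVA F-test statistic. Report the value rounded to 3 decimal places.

test statistic = 9.031

Group means [36.67, 33.20, 45.09], grand mean 40.091
SSB = Σnᵢ(x̄ᵢ−x̄)² = 582.776; SSW = ΣΣ(x−x̄ᵢ)² = 613.042
MSB = 582.776/2 = 291.3879; MSW = 613.042/19 = 32.2654
F = MSB/MSW = 9.0310
df = (2, 19)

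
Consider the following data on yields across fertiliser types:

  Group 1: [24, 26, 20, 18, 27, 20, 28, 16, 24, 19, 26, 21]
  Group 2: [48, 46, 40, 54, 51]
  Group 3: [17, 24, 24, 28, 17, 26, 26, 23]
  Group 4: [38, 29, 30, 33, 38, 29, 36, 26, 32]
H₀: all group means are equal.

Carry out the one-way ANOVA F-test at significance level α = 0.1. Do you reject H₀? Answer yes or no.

Group means [22.42, 47.80, 23.12, 32.33], grand mean 28.941
SSB = Σnᵢ(x̄ᵢ−x̄)² = 2663.291; SSW = ΣΣ(x−x̄ᵢ)² = 544.592
MSB = 2663.291/3 = 887.7636; MSW = 544.592/30 = 18.1531
F = MSB/MSW = 48.9044
df = (3, 30)
p-value (upper-tail) = 0.00000
At α=0.1: p < α → reject H₀

reject H₀: yes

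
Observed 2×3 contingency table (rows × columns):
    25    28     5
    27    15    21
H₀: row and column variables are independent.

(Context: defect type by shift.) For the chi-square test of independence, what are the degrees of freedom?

degrees of freedom = 2

df = (r−1)(c−1) = (2−1)·(3−1) = 2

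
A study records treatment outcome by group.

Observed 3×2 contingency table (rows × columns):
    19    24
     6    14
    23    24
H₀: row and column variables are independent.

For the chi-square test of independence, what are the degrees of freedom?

degrees of freedom = 2

df = (r−1)(c−1) = (3−1)·(2−1) = 2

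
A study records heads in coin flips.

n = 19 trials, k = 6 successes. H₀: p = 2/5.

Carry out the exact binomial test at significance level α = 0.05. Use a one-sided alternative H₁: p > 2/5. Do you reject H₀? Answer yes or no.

Exact binomial: n=19, k=6, p₀=2/5=0.4000
P(X≥6) from Σ C(n,i)·p₀^i·(1−p₀)^(n−i)
p-value (one-sided, H₁ greater) = 0.83708
At α=0.05: p ≥ α → fail to reject H₀

reject H₀: no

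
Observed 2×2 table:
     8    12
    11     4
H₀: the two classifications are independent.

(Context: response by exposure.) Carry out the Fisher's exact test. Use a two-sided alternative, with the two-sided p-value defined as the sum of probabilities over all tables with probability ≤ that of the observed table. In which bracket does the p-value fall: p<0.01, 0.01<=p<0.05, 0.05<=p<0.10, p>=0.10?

p-value bracket: 0.05<=p<0.10

Margins: r₁=20, r₂=15, c₁=19, c₂=16, n=35
p_obs = C(20,8)·C(15,11)/C(35,19); sum pmf over tables with pmf ≤ p_obs
p-value (two-sided) = 0.08656
→ bracket: 0.05<=p<0.10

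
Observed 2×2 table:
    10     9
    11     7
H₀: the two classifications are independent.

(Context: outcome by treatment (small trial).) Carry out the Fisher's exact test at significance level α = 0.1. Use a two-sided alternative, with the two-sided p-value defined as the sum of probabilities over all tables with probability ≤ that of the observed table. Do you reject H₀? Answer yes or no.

reject H₀: no

Margins: r₁=19, r₂=18, c₁=21, c₂=16, n=37
p_obs = C(19,10)·C(18,11)/C(37,21); sum pmf over tables with pmf ≤ p_obs
p-value (two-sided) = 0.74314
At α=0.1: p ≥ α → fail to reject H₀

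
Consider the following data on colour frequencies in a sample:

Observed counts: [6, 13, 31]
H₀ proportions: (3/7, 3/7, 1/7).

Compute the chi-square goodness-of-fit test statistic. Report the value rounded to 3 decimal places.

test statistic = 94.107

n = 50; E_i = n·p_i = [21.43, 21.43, 7.14]
χ² = (6−21.43)²/21.43 + (13−21.43)²/21.43 + (31−7.14)²/7.14 = 94.1067
df = 2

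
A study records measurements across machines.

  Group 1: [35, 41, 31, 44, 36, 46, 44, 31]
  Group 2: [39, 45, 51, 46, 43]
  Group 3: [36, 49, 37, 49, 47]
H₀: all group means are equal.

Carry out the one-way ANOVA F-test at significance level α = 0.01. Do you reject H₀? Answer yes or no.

reject H₀: no

Group means [38.50, 44.80, 43.60], grand mean 41.667
SSB = Σnᵢ(x̄ᵢ−x̄)² = 148.000; SSW = ΣΣ(x−x̄ᵢ)² = 502.000
MSB = 148.000/2 = 74.0000; MSW = 502.000/15 = 33.4667
F = MSB/MSW = 2.2112
df = (2, 15)
p-value (upper-tail) = 0.14402
At α=0.01: p ≥ α → fail to reject H₀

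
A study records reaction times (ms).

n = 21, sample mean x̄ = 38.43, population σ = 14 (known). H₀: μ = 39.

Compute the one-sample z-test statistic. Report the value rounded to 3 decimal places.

SE = σ/√n = 14/√21 = 3.0551
z = (x̄−μ₀)/SE = (38.43−39)/3.0551 = -0.1866

test statistic = -0.187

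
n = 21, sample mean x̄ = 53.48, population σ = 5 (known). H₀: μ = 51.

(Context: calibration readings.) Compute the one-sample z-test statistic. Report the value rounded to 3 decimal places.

SE = σ/√n = 5/√21 = 1.0911
z = (x̄−μ₀)/SE = (53.48−51)/1.0911 = 2.2730

test statistic = 2.273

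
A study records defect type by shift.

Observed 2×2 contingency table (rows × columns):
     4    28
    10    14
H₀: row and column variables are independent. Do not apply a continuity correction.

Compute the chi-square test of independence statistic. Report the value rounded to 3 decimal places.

test statistic = 6.222

Row totals [32, 24], col totals [14, 42], n=56
χ² = (4−8.00)²/8.00 + (28−24.00)²/24.00 + (10−6.00)²/6.00 + (14−18.00)²/18.00 = 6.2222
df = 1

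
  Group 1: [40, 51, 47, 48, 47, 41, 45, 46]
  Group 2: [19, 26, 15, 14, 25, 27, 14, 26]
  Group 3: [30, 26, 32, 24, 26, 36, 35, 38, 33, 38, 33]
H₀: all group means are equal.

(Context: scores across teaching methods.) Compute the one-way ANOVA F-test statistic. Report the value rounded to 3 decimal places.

Group means [45.62, 20.75, 31.91], grand mean 32.667
SSB = Σnᵢ(x̄ᵢ−x̄)² = 2485.716; SSW = ΣΣ(x−x̄ᵢ)² = 570.284
MSB = 2485.716/2 = 1242.8580; MSW = 570.284/24 = 23.7618
F = MSB/MSW = 52.3048
df = (2, 24)

test statistic = 52.305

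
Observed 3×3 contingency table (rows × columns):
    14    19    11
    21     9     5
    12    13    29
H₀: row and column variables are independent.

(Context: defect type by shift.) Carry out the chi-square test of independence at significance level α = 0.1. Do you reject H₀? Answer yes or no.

reject H₀: yes

Row totals [44, 35, 54], col totals [47, 41, 45], n=133
χ² = (14−15.55)²/15.55 + (19−13.56)²/13.56 + (11−14.89)²/14.89 + (21−12.37)²/12.37 + (9−10.79)²/10.79 + (5−11.84)²/11.84 + (12−19.08)²/19.08 + (13−16.65)²/16.65 + (29−18.27)²/18.27 = 23.3500
df = 4
p-value (upper-tail) = 0.00011
At α=0.1: p < α → reject H₀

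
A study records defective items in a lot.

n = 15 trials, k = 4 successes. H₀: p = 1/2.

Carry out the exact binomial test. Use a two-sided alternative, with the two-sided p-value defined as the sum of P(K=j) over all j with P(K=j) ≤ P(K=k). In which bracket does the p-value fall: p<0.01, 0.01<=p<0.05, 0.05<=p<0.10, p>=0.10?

p-value bracket: p>=0.10

Exact binomial: n=15, k=4, p₀=1/2=0.5000
P(X=j) = C(n,j)·p₀^j·(1−p₀)^(n−j); p = Σ P(X=j) over j with P(X=j) ≤ P(X=4)
p-value (two-sided) = 0.11847
→ bracket: p>=0.10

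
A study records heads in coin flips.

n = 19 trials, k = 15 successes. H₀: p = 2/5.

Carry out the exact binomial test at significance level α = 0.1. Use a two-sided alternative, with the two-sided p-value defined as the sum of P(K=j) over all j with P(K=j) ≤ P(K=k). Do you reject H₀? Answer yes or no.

Exact binomial: n=19, k=15, p₀=2/5=0.4000
P(X=j) = C(n,j)·p₀^j·(1−p₀)^(n−j); p = Σ P(X=j) over j with P(X=j) ≤ P(X=15)
p-value (two-sided) = 0.00070
At α=0.1: p < α → reject H₀

reject H₀: yes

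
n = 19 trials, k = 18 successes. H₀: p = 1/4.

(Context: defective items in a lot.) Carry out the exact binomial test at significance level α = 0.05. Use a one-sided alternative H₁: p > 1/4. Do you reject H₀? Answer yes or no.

reject H₀: yes

Exact binomial: n=19, k=18, p₀=1/4=0.2500
P(X≥18) from Σ C(n,i)·p₀^i·(1−p₀)^(n−i)
p-value (one-sided, H₁ greater) = 0.00000
At α=0.05: p < α → reject H₀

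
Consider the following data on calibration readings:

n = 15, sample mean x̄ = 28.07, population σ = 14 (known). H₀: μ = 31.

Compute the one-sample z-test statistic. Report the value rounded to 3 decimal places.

SE = σ/√n = 14/√15 = 3.6148
z = (x̄−μ₀)/SE = (28.07−31)/3.6148 = -0.8106

test statistic = -0.811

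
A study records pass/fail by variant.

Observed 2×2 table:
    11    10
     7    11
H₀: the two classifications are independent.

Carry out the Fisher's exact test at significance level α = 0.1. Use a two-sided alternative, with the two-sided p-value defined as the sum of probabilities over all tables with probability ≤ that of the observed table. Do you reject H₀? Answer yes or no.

Margins: r₁=21, r₂=18, c₁=18, c₂=21, n=39
p_obs = C(21,11)·C(18,7)/C(39,18); sum pmf over tables with pmf ≤ p_obs
p-value (two-sided) = 0.52333
At α=0.1: p ≥ α → fail to reject H₀

reject H₀: no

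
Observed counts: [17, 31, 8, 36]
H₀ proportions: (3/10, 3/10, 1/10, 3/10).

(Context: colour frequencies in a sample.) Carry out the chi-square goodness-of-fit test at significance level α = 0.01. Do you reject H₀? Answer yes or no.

n = 92; E_i = n·p_i = [27.60, 27.60, 9.20, 27.60]
χ² = (17−27.60)²/27.60 + (31−27.60)²/27.60 + (8−9.20)²/9.20 + (36−27.60)²/27.60 = 7.2029
df = 3
p-value (upper-tail) = 0.06570
At α=0.01: p ≥ α → fail to reject H₀

reject H₀: no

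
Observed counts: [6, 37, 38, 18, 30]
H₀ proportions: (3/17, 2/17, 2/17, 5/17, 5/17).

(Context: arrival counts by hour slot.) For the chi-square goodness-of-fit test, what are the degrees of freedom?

degrees of freedom = 4

df = k − 1 = 5 − 1 = 4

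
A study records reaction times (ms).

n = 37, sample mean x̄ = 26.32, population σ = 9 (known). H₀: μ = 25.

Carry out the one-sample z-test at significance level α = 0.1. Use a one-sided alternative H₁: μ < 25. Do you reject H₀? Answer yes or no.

reject H₀: no

SE = σ/√n = 9/√37 = 1.4796
z = (x̄−μ₀)/SE = (26.32−25)/1.4796 = 0.8921
p-value (one-sided, H₁ less) = 0.81384
At α=0.1: p ≥ α → fail to reject H₀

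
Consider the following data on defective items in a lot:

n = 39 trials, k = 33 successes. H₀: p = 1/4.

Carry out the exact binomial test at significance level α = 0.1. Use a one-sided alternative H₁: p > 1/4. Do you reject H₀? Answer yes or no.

Exact binomial: n=39, k=33, p₀=1/4=0.2500
P(X≥33) from Σ C(n,i)·p₀^i·(1−p₀)^(n−i)
p-value (one-sided, H₁ greater) = 0.00000
At α=0.1: p < α → reject H₀

reject H₀: yes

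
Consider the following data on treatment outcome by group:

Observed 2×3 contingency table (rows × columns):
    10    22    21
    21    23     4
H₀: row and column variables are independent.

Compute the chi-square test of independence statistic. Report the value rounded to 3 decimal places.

test statistic = 15.275

Row totals [53, 48], col totals [31, 45, 25], n=101
χ² = (10−16.27)²/16.27 + (22−23.61)²/23.61 + (21−13.12)²/13.12 + (21−14.73)²/14.73 + (23−21.39)²/21.39 + (4−11.88)²/11.88 = 15.2754
df = 2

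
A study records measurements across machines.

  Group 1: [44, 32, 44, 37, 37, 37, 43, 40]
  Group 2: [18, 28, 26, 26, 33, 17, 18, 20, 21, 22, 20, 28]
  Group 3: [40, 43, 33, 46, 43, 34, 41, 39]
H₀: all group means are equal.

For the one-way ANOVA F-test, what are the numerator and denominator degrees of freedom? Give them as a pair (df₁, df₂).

k = 3 groups, N = 28 total
df = (k−1, N−k) = (3−1, 28−3) = (2, 25)

degrees of freedom = [2, 25]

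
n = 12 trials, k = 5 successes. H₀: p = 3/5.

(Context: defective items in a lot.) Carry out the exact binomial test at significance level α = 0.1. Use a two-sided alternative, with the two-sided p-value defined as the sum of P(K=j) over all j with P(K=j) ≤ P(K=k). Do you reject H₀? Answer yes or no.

reject H₀: no

Exact binomial: n=12, k=5, p₀=3/5=0.6000
P(X=j) = C(n,j)·p₀^j·(1−p₀)^(n−j); p = Σ P(X=j) over j with P(X=j) ≤ P(X=5)
p-value (two-sided) = 0.24166
At α=0.1: p ≥ α → fail to reject H₀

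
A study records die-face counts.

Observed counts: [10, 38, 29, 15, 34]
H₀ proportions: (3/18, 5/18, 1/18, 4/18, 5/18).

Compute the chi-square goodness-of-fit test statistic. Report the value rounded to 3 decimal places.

test statistic = 81.226

n = 126; E_i = n·p_i = [21.00, 35.00, 7.00, 28.00, 35.00]
χ² = (10−21.00)²/21.00 + (38−35.00)²/35.00 + (29−7.00)²/7.00 + (15−28.00)²/28.00 + (34−35.00)²/35.00 = 81.2262
df = 4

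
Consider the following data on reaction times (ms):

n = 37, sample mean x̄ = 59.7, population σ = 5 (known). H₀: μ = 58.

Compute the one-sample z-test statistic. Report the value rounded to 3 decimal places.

SE = σ/√n = 5/√37 = 0.8220
z = (x̄−μ₀)/SE = (59.7−58)/0.8220 = 2.0681

test statistic = 2.068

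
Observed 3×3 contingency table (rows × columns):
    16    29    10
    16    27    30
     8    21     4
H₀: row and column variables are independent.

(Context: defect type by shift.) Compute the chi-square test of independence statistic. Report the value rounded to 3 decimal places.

test statistic = 13.989

Row totals [55, 73, 33], col totals [40, 77, 44], n=161
χ² = (16−13.66)²/13.66 + (29−26.30)²/26.30 + (10−15.03)²/15.03 + (16−18.14)²/18.14 + (27−34.91)²/34.91 + (30−19.95)²/19.95 + (8−8.20)²/8.20 + (21−15.78)²/15.78 + (4−9.02)²/9.02 = 13.9892
df = 4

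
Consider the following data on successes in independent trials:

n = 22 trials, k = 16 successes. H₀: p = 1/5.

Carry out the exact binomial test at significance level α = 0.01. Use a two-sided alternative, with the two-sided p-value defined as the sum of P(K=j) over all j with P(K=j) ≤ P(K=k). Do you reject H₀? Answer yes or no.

reject H₀: yes

Exact binomial: n=22, k=16, p₀=1/5=0.2000
P(X=j) = C(n,j)·p₀^j·(1−p₀)^(n−j); p = Σ P(X=j) over j with P(X=j) ≤ P(X=16)
p-value (two-sided) = 0.00000
At α=0.01: p < α → reject H₀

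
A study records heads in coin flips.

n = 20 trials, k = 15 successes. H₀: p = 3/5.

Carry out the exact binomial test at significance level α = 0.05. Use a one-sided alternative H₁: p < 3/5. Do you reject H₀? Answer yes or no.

Exact binomial: n=20, k=15, p₀=3/5=0.6000
P(X≤15) from Σ C(n,i)·p₀^i·(1−p₀)^(n−i)
p-value (one-sided, H₁ less) = 0.94905
At α=0.05: p ≥ α → fail to reject H₀

reject H₀: no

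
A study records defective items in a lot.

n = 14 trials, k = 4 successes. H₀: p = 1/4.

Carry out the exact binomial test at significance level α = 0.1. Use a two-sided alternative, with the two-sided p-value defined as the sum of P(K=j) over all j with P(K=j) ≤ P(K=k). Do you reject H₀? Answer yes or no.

Exact binomial: n=14, k=4, p₀=1/4=0.2500
P(X=j) = C(n,j)·p₀^j·(1−p₀)^(n−j); p = Σ P(X=j) over j with P(X=j) ≤ P(X=4)
p-value (two-sided) = 0.75979
At α=0.1: p ≥ α → fail to reject H₀

reject H₀: no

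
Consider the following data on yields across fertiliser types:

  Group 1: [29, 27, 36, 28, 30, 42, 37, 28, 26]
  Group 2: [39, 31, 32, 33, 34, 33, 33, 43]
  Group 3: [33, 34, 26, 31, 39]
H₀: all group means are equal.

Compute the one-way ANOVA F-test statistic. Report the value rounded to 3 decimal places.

Group means [31.44, 34.75, 32.60], grand mean 32.909
SSB = Σnᵢ(x̄ᵢ−x̄)² = 46.896; SSW = ΣΣ(x−x̄ᵢ)² = 450.922
MSB = 46.896/2 = 23.4480; MSW = 450.922/19 = 23.7327
F = MSB/MSW = 0.9880
df = (2, 19)

test statistic = 0.988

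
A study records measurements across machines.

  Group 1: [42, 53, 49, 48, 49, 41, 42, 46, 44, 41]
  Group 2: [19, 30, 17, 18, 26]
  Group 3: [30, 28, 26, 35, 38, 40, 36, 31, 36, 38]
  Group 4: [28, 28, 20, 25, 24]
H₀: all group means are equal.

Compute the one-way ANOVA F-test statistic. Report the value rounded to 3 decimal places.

test statistic = 39.986

Group means [45.50, 22.00, 33.80, 25.00], grand mean 34.267
SSB = Σnᵢ(x̄ᵢ−x̄)² = 2445.767; SSW = ΣΣ(x−x̄ᵢ)² = 530.100
MSB = 2445.767/3 = 815.2556; MSW = 530.100/26 = 20.3885
F = MSB/MSW = 39.9861
df = (3, 26)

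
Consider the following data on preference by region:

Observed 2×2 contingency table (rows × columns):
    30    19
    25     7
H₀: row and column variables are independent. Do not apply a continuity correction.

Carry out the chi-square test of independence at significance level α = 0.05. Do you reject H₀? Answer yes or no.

Row totals [49, 32], col totals [55, 26], n=81
χ² = (30−33.27)²/33.27 + (19−15.73)²/15.73 + (25−21.73)²/21.73 + (7−10.27)²/10.27 = 2.5368
df = 1
p-value (upper-tail) = 0.11122
At α=0.05: p ≥ α → fail to reject H₀

reject H₀: no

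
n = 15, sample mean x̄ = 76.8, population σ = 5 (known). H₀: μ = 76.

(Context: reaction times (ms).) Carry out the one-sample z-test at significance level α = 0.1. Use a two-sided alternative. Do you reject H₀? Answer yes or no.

SE = σ/√n = 5/√15 = 1.2910
z = (x̄−μ₀)/SE = (76.8−76)/1.2910 = 0.6197
p-value (two-sided) = 0.53547
At α=0.1: p ≥ α → fail to reject H₀

reject H₀: no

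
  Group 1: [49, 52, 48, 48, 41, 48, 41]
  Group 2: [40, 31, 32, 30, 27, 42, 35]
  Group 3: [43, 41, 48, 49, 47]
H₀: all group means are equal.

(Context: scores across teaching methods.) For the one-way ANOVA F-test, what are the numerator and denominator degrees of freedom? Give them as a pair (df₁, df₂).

degrees of freedom = [2, 16]

k = 3 groups, N = 19 total
df = (k−1, N−k) = (3−1, 19−3) = (2, 16)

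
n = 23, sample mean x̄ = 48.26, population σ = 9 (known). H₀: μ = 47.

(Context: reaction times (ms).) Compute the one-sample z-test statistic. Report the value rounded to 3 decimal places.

test statistic = 0.671

SE = σ/√n = 9/√23 = 1.8766
z = (x̄−μ₀)/SE = (48.26−47)/1.8766 = 0.6714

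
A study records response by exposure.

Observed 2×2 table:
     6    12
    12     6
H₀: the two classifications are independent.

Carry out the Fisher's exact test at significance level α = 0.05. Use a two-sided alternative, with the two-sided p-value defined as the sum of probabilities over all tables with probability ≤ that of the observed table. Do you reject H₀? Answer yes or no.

Margins: r₁=18, r₂=18, c₁=18, c₂=18, n=36
p_obs = C(18,6)·C(18,12)/C(36,18); sum pmf over tables with pmf ≤ p_obs
p-value (two-sided) = 0.09434
At α=0.05: p ≥ α → fail to reject H₀

reject H₀: no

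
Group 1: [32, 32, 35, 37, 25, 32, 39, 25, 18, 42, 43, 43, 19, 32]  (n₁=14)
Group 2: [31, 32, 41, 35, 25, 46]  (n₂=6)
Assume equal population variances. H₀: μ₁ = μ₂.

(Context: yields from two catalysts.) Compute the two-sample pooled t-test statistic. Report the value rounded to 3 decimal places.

x̄₁=32.429, s₁=8.253, n₁=14
x̄₂=35.000, s₂=7.510, n₂=6
s_p² = [13·8.253² + 5·7.510²]/18 = 64.8571
SE = √(s_p²·(1/14+1/6)) = 3.9297
t = (32.429−35.000)/3.9297 = -0.6544
df = 18

test statistic = -0.654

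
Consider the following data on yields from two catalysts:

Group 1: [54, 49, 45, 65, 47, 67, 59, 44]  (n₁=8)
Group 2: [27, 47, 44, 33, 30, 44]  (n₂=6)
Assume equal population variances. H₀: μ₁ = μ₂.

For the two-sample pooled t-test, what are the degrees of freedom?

degrees of freedom = 12

df = n₁ + n₂ − 2 = 8 + 6 − 2 = 12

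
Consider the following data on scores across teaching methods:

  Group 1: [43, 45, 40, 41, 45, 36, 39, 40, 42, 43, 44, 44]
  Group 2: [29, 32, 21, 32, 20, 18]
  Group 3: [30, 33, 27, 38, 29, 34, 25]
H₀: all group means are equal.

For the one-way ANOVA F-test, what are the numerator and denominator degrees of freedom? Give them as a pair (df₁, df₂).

degrees of freedom = [2, 22]

k = 3 groups, N = 25 total
df = (k−1, N−k) = (3−1, 25−3) = (2, 22)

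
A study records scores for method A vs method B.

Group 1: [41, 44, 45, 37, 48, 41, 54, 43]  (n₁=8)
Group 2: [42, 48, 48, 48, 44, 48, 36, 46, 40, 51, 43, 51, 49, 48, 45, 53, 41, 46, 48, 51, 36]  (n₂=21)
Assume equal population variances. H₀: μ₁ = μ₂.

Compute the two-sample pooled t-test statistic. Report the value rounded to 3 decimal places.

test statistic = -0.838

x̄₁=44.125, s₁=5.139, n₁=8
x̄₂=45.810, s₂=4.729, n₂=21
s_p² = [7·5.139² + 20·4.729²]/27 = 23.4116
SE = √(s_p²·(1/8+1/21)) = 2.0103
t = (44.125−45.810)/2.0103 = -0.8379
df = 27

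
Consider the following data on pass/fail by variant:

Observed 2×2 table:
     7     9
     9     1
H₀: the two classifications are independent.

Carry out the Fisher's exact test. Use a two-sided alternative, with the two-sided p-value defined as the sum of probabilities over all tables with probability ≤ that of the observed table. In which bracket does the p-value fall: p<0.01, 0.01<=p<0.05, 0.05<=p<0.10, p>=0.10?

Margins: r₁=16, r₂=10, c₁=16, c₂=10, n=26
p_obs = C(16,7)·C(10,9)/C(26,16); sum pmf over tables with pmf ≤ p_obs
p-value (two-sided) = 0.03674
→ bracket: 0.01<=p<0.05

p-value bracket: 0.01<=p<0.05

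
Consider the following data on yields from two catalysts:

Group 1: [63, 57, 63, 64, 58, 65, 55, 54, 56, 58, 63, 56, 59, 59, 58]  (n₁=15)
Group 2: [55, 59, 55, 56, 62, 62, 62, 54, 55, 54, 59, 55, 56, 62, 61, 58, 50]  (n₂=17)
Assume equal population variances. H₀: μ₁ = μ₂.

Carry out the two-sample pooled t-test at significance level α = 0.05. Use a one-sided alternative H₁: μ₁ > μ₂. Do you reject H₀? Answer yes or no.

x̄₁=59.200, s₁=3.529, n₁=15
x̄₂=57.353, s₂=3.605, n₂=17
s_p² = [14·3.529² + 16·3.605²]/30 = 12.7427
SE = √(s_p²·(1/15+1/17)) = 1.2646
t = (59.200−57.353)/1.2646 = 1.4606
df = 30
p-value (one-sided, H₁ greater) = 0.07725
At α=0.05: p ≥ α → fail to reject H₀

reject H₀: no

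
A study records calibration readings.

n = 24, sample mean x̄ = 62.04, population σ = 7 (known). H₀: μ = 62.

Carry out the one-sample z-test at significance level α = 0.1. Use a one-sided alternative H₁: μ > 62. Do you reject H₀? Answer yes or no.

SE = σ/√n = 7/√24 = 1.4289
z = (x̄−μ₀)/SE = (62.04−62)/1.4289 = 0.0280
p-value (one-sided, H₁ greater) = 0.48883
At α=0.1: p ≥ α → fail to reject H₀

reject H₀: no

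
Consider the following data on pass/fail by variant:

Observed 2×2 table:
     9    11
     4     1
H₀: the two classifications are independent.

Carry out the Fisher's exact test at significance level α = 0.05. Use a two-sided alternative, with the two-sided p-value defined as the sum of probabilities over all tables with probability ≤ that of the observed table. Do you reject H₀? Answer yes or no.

reject H₀: no

Margins: r₁=20, r₂=5, c₁=13, c₂=12, n=25
p_obs = C(20,9)·C(5,4)/C(25,13); sum pmf over tables with pmf ≤ p_obs
p-value (two-sided) = 0.32174
At α=0.05: p ≥ α → fail to reject H₀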